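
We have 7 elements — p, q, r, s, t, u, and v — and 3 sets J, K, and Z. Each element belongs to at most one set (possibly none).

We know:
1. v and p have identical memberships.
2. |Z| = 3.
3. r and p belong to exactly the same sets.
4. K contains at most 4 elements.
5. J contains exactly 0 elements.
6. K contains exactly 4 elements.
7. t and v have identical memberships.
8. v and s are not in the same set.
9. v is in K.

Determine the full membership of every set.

J = {}; K = {p, r, t, v}; Z = {q, s, u}

From (9): v ∈ K.
(1): p matches v: p ∉ J.
(1): p matches v: p ∈ K.
(3): r matches p: r ∉ J.
(3): r matches p: r ∈ K.
(5): J already has 0, so the rest are out.
(7): t matches v: t ∈ K.
(8): s ∉ K.
(2): only 3 candidates remain for Z, so all are in.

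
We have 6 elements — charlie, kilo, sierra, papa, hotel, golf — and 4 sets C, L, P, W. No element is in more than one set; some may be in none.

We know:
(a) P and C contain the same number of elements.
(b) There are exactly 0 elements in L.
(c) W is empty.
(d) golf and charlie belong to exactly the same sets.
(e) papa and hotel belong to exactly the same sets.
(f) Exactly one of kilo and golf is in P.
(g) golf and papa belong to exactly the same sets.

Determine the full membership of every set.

C = {sierra}; L = {}; P = {kilo}; W = {}

(b): L already has 0, so the rest are out.
(c): W already has 0, so the rest are out.
Suppose charlie ∈ C: no assignment then satisfies all the clues, so charlie ∉ C.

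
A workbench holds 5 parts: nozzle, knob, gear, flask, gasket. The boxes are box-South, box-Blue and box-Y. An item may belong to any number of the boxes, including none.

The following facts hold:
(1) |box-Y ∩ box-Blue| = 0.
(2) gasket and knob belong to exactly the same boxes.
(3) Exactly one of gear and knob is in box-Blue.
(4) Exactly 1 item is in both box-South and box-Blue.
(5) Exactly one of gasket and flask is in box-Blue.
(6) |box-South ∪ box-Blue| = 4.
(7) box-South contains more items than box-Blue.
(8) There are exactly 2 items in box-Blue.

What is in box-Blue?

box-Blue = {flask, gear}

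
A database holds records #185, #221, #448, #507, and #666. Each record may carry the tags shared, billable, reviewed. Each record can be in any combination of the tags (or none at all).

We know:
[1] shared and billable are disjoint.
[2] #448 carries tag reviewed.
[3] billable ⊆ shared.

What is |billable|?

0

From (2): #448 ∈ reviewed.
Suppose #185 ∈ billable: no assignment then satisfies all the clues, so #185 ∉ billable.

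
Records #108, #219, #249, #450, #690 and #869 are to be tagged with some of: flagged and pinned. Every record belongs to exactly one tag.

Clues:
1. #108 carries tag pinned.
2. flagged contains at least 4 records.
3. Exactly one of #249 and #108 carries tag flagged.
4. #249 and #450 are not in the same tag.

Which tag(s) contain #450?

From (1): #108 ∈ pinned.
(3) (exactly one): #249 ∈ flagged.
(4): #450 ∉ flagged.
Only one tag left: #450 ∈ pinned.
(2): only 4 candidates remain for flagged, so all are in.

#450: pinned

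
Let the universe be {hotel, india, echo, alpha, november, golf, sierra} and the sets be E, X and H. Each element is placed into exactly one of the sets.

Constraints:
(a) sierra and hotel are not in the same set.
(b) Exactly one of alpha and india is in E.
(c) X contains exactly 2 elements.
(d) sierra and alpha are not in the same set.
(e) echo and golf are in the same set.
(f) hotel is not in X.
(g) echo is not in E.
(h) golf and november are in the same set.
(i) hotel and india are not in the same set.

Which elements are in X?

X = {india, sierra}

From (f): hotel ∉ X.
From (g): echo ∉ E.
(e): golf matches echo: golf ∉ E.
(h): november matches golf: november ∉ E.
Suppose india ∉ X: no assignment then satisfies all the clues, so india ∈ X.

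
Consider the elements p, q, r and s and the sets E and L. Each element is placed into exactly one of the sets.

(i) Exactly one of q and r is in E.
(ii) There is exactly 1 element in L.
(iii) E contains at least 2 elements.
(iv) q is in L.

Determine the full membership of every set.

From (iv): q ∈ L.
(i) (exactly one): r ∈ E.
(ii): L already has 1, so the rest are out.
Only one set left: p ∈ E.
Only one set left: s ∈ E.

E = {p, r, s}; L = {q}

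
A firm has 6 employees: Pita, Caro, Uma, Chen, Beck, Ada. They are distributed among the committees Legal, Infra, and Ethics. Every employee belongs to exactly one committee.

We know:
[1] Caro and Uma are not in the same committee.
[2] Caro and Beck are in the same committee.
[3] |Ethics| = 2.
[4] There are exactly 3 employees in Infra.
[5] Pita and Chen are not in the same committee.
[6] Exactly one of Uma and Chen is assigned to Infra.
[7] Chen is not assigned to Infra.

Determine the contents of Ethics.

Ethics = {Beck, Caro}

From (7): Chen ∉ Infra.
(6) (exactly one): Uma ∈ Infra.
(1): Caro ∉ Infra.
(2): Beck matches Caro: Beck ∉ Infra.
(4): only 3 candidates remain for Infra, so all are in.
Suppose Caro ∉ Ethics: no assignment then satisfies all the clues, so Caro ∈ Ethics.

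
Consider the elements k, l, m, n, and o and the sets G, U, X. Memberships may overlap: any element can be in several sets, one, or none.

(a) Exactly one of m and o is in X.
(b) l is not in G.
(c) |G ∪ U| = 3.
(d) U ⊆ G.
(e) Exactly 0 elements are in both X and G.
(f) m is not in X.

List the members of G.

G = {k, m, n}

From (b): l ∉ G.
From (f): m ∉ X.
(a) (exactly one): o ∈ X.
(d) contrapositive: l ∉ U.
Suppose k ∉ G: no assignment then satisfies all the clues, so k ∈ G.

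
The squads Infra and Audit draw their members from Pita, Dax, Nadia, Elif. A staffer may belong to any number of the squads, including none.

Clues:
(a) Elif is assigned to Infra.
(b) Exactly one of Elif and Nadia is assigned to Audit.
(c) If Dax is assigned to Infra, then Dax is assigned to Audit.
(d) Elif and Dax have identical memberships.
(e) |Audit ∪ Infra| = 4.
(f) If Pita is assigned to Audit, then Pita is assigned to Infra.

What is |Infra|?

From (a): Elif ∈ Infra.
(d): Dax matches Elif: Dax ∈ Infra.
(c): Dax ∈ Audit.
(d): Elif matches Dax: Elif ∈ Audit.
(b) (exactly one): Nadia ∉ Audit.
Suppose Pita ∉ Infra: no assignment then satisfies all the clues, so Pita ∈ Infra.

4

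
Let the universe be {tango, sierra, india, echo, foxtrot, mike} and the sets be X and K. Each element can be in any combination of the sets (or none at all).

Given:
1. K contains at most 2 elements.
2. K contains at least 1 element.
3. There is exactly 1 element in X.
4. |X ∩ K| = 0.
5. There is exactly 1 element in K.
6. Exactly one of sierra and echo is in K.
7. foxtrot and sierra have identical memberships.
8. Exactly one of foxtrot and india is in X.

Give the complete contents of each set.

X = {india}; K = {echo}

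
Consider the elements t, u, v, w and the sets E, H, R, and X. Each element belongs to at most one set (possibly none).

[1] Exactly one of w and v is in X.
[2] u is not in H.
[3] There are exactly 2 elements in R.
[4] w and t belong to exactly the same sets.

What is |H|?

0

From (2): u ∉ H.
Suppose t ∈ E: no assignment then satisfies all the clues, so t ∉ E.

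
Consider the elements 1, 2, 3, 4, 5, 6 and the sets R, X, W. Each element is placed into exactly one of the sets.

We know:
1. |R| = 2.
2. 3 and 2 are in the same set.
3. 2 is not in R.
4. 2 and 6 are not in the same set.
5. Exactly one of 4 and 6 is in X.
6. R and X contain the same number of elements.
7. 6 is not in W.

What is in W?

W = {2, 3}

From (3): 2 ∉ R.
From (7): 6 ∉ W.
(2): 3 matches 2: 3 ∉ R.
Suppose 1 ∈ W: no assignment then satisfies all the clues, so 1 ∉ W.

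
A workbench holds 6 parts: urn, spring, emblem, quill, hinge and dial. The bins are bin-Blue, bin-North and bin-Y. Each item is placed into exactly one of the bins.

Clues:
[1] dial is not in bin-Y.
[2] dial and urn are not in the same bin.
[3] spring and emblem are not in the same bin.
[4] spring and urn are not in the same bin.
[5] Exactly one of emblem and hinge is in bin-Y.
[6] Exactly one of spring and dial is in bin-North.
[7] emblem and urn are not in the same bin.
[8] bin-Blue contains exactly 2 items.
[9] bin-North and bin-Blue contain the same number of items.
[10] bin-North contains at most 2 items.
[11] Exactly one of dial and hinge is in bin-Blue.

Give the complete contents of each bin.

bin-Blue = {dial, emblem}; bin-North = {quill, spring}; bin-Y = {hinge, urn}

From (1): dial ∉ bin-Y.
Suppose urn ∈ bin-Blue: no assignment then satisfies all the clues, so urn ∉ bin-Blue.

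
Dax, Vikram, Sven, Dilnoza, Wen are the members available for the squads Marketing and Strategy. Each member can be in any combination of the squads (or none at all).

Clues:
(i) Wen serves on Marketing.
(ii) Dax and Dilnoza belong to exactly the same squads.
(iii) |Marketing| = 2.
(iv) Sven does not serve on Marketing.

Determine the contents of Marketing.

From (i): Wen ∈ Marketing.
From (iv): Sven ∉ Marketing.
Suppose Dax ∈ Marketing: no assignment then satisfies all the clues, so Dax ∉ Marketing.

Marketing = {Vikram, Wen}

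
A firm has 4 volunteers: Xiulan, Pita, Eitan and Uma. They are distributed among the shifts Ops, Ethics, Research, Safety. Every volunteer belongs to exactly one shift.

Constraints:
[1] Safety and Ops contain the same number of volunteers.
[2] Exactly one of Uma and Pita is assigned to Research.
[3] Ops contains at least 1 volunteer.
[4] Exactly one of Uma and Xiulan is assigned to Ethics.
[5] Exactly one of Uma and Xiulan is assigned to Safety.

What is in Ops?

Ops = {Eitan}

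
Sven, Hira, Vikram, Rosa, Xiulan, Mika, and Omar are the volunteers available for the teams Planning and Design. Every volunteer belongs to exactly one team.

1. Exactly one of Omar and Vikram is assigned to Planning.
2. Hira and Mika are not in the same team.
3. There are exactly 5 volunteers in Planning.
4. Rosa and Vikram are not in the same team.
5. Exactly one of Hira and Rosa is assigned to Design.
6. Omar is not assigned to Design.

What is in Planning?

From (6): Omar ∉ Design.
Only one team left: Omar ∈ Planning.
(1) (exactly one): Vikram ∉ Planning.
Only one team left: Vikram ∈ Design.
(4): Rosa ∉ Design.
(5) (exactly one): Hira ∈ Design.
Only one team left: Rosa ∈ Planning.
(2): Mika ∉ Design.
(3): only 5 candidates remain for Planning, so all are in.

Planning = {Mika, Omar, Rosa, Sven, Xiulan}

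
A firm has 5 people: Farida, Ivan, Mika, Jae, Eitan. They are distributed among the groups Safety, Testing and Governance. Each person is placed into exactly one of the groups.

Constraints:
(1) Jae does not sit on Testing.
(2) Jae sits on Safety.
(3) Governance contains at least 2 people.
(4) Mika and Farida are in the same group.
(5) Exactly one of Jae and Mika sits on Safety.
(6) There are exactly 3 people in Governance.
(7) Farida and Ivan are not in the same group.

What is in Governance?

Governance = {Eitan, Farida, Mika}

From (1): Jae ∉ Testing.
From (2): Jae ∈ Safety.
(5) (exactly one): Mika ∉ Safety.
(4): Farida matches Mika: Farida ∉ Safety.
Suppose Farida ∉ Governance: no assignment then satisfies all the clues, so Farida ∈ Governance.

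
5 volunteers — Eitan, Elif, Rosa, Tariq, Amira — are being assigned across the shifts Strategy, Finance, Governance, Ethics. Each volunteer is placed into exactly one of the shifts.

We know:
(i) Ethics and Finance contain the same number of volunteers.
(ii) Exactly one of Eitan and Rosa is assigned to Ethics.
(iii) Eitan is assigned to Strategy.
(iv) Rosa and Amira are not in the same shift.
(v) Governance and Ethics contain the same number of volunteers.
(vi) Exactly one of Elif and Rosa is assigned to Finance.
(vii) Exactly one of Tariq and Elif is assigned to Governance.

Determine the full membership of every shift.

Strategy = {Amira, Eitan}; Finance = {Elif}; Governance = {Tariq}; Ethics = {Rosa}

From (iii): Eitan ∈ Strategy.
(ii) (exactly one): Rosa ∈ Ethics.
(iv): Amira ∉ Ethics.
(vi) (exactly one): Elif ∈ Finance.
(vii) (exactly one): Tariq ∈ Governance.
Suppose Amira ∉ Strategy: no assignment then satisfies all the clues, so Amira ∈ Strategy.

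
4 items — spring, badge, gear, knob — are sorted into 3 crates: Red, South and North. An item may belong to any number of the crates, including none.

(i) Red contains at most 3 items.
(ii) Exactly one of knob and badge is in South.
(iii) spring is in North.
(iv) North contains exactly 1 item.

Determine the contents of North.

North = {spring}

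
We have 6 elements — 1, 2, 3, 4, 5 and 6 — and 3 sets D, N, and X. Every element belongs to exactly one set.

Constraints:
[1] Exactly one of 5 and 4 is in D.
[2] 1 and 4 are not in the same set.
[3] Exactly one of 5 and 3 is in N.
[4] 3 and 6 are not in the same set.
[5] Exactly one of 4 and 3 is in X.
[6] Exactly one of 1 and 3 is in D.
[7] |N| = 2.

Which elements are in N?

N = {2, 3}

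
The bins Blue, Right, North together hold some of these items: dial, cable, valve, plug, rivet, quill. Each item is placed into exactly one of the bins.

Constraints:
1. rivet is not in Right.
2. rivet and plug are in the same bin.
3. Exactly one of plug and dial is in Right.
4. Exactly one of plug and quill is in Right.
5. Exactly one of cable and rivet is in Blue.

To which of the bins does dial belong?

From (1): rivet ∉ Right.
(2): plug matches rivet: plug ∉ Right.
(3) (exactly one): dial ∈ Right.
(4) (exactly one): quill ∈ Right.

dial: Right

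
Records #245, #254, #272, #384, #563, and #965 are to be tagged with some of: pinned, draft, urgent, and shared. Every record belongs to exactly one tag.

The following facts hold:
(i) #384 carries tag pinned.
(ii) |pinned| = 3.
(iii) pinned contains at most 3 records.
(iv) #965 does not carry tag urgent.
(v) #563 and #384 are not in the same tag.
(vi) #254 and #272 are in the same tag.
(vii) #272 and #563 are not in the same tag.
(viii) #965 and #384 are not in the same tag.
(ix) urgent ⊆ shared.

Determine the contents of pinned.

pinned = {#254, #272, #384}

From (i): #384 ∈ pinned.
From (iv): #965 ∉ urgent.
(v): #563 ∉ pinned.
(viii): #965 ∉ pinned.
Suppose #245 ∈ pinned: no assignment then satisfies all the clues, so #245 ∉ pinned.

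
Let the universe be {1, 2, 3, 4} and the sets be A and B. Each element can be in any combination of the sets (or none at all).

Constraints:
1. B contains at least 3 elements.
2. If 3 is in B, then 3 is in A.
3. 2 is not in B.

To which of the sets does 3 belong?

3: A, B

From (3): 2 ∉ B.
(1): only 3 candidates remain for B, so all are in.
(2): 3 ∈ A.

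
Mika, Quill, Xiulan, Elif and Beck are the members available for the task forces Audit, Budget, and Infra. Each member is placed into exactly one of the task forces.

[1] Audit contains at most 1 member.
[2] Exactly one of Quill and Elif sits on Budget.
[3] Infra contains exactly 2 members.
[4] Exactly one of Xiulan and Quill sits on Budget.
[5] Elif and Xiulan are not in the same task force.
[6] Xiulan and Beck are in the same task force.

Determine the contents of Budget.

Budget = {Mika, Quill}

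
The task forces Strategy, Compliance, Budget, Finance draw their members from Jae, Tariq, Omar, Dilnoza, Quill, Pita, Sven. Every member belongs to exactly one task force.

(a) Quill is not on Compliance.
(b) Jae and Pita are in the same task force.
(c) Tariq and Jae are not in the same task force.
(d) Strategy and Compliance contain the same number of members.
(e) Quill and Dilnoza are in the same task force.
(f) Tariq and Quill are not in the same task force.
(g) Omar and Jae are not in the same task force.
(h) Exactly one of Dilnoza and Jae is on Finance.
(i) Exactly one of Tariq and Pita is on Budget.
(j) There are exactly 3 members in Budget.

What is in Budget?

Budget = {Jae, Pita, Sven}

From (a): Quill ∉ Compliance.
(e): Dilnoza matches Quill: Dilnoza ∉ Compliance.
Suppose Jae ∉ Budget: no assignment then satisfies all the clues, so Jae ∈ Budget.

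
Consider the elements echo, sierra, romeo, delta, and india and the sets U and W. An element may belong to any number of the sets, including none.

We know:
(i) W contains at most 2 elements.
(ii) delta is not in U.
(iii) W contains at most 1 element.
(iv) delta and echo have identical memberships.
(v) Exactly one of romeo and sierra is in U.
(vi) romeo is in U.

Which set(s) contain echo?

echo: none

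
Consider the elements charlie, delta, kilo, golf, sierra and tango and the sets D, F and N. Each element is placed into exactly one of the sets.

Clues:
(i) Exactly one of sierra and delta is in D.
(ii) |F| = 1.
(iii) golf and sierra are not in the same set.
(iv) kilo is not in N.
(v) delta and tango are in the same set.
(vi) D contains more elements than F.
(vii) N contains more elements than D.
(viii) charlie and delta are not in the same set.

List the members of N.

From (iv): kilo ∉ N.
Suppose charlie ∈ N: no assignment then satisfies all the clues, so charlie ∉ N.

N = {delta, golf, tango}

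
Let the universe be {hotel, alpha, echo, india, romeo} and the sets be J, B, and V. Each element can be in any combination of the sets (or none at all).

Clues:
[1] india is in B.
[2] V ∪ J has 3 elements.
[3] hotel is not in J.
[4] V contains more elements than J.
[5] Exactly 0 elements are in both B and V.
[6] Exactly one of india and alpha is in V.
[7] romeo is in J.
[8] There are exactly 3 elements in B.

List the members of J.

From (1): india ∈ B.
From (3): hotel ∉ J.
From (7): romeo ∈ J.
Suppose alpha ∈ J: no assignment then satisfies all the clues, so alpha ∉ J.

J = {romeo}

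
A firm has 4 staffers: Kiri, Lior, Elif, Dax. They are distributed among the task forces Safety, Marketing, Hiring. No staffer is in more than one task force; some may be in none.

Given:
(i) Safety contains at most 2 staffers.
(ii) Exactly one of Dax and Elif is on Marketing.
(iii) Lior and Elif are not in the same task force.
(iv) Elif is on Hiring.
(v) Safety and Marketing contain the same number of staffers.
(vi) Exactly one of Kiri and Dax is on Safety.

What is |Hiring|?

From (iv): Elif ∈ Hiring.
(ii) (exactly one): Dax ∈ Marketing.
(iii): Lior ∉ Hiring.
(vi) (exactly one): Kiri ∈ Safety.

1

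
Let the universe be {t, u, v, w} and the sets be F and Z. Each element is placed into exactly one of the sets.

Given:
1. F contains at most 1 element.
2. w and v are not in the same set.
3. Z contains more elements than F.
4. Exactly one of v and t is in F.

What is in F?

F = {v}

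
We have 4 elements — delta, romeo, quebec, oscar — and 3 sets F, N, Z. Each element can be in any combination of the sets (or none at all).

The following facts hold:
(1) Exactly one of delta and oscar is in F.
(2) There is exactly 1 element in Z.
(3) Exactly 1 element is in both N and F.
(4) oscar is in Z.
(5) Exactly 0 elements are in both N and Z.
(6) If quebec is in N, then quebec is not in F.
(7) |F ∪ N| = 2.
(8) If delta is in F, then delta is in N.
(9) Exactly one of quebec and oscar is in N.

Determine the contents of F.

F = {delta}

From (4): oscar ∈ Z.
(2): Z already has 1, so the rest are out.
Suppose delta ∉ F: no assignment then satisfies all the clues, so delta ∈ F.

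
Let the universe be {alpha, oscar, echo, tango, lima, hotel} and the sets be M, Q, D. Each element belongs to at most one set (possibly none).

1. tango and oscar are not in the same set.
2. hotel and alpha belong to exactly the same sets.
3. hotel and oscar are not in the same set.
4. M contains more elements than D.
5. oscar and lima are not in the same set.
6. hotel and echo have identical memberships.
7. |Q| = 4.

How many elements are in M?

1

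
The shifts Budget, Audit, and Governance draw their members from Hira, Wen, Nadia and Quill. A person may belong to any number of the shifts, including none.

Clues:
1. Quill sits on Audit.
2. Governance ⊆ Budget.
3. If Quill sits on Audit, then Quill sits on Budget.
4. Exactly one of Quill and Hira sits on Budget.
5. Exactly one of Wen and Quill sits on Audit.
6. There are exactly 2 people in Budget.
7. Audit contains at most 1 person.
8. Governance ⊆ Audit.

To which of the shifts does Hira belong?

From (1): Quill ∈ Audit.
(3): Quill ∈ Budget.
(4) (exactly one): Hira ∉ Budget.
(5) (exactly one): Wen ∉ Audit.
(7): Audit already has 1, so the rest are out.
(8) contrapositive: Hira ∉ Governance.
(8) contrapositive: Wen ∉ Governance.
(8) contrapositive: Nadia ∉ Governance.

Hira: none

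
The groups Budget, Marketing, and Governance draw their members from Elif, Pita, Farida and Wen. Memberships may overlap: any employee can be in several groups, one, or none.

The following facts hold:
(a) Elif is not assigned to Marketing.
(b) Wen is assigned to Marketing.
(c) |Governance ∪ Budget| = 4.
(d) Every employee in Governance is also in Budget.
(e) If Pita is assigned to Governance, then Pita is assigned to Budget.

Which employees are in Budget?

Budget = {Elif, Farida, Pita, Wen}

From (a): Elif ∉ Marketing.
From (b): Wen ∈ Marketing.
Suppose Elif ∉ Budget: no assignment then satisfies all the clues, so Elif ∈ Budget.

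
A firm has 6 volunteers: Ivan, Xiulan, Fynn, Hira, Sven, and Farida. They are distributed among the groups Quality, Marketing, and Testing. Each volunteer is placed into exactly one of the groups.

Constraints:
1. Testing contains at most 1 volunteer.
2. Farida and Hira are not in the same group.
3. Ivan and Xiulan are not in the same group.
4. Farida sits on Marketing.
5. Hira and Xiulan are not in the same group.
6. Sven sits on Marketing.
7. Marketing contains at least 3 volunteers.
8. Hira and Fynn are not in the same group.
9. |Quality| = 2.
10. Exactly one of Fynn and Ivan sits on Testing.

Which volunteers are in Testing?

Testing = {Fynn}

From (4): Farida ∈ Marketing.
From (6): Sven ∈ Marketing.
(2): Hira ∉ Marketing.
Suppose Ivan ∈ Testing: no assignment then satisfies all the clues, so Ivan ∉ Testing.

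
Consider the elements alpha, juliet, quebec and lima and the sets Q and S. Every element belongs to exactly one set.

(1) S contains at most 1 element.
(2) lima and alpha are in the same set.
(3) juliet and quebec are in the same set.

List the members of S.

S = {}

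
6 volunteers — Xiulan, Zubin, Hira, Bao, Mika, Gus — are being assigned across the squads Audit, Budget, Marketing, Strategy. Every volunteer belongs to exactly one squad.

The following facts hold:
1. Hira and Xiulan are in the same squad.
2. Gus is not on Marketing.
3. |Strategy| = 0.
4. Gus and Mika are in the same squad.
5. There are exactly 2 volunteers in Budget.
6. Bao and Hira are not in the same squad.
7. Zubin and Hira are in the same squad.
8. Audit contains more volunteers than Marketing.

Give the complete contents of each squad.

Audit = {Hira, Xiulan, Zubin}; Budget = {Gus, Mika}; Marketing = {Bao}; Strategy = {}

From (2): Gus ∉ Marketing.
(3): Strategy already has 0, so the rest are out.
(4): Mika matches Gus: Mika ∉ Marketing.
Suppose Xiulan ∉ Audit: no assignment then satisfies all the clues, so Xiulan ∈ Audit.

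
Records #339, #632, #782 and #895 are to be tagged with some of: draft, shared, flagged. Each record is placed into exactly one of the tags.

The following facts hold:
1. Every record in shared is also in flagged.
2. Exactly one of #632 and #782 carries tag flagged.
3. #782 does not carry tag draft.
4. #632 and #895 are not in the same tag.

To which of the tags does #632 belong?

#632: draft

From (3): #782 ∉ draft.
Suppose #632 ∉ draft: no assignment then satisfies all the clues, so #632 ∈ draft.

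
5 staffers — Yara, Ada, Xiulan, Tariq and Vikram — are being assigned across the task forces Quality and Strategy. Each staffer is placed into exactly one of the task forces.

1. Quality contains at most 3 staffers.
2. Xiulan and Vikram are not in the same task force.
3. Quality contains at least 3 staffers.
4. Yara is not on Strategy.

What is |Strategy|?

2

From (4): Yara ∉ Strategy.
Only one task force left: Yara ∈ Quality.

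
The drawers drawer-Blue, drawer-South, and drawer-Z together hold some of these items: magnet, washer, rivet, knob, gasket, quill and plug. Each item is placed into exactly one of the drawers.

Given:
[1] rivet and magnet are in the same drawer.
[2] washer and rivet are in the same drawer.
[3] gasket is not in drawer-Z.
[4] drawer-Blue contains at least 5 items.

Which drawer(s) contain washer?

From (3): gasket ∉ drawer-Z.
Suppose washer ∉ drawer-Blue: no assignment then satisfies all the clues, so washer ∈ drawer-Blue.

washer: drawer-Blue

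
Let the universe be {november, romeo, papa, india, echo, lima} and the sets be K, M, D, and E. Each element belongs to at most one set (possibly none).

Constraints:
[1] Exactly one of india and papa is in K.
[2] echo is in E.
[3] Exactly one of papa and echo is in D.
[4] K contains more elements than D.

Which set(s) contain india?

From (2): echo ∈ E.
(3) (exactly one): papa ∈ D.
(1) (exactly one): india ∈ K.

india: K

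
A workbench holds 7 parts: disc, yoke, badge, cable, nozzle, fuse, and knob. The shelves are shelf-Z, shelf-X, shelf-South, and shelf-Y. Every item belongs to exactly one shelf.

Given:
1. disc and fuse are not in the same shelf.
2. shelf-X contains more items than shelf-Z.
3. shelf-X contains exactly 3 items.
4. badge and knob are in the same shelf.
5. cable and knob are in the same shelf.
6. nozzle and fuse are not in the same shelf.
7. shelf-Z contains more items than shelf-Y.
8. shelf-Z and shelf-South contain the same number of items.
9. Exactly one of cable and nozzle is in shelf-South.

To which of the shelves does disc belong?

disc: shelf-South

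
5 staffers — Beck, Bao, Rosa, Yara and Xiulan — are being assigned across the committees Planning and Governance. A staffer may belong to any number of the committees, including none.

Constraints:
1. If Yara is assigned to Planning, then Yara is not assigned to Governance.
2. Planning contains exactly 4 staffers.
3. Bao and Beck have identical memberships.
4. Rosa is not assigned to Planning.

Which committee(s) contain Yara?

Yara: Planning

From (4): Rosa ∉ Planning.
(2): only 4 candidates remain for Planning, so all are in.
(1): Yara ∉ Governance.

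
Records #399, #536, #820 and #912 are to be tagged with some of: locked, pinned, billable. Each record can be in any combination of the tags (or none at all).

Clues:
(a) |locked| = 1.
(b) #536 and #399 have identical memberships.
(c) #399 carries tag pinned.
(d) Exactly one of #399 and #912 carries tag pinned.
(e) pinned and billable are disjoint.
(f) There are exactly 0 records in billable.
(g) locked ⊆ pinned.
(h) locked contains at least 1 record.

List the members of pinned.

From (c): #399 ∈ pinned.
(b): #536 matches #399: #536 ∈ pinned.
(d) (exactly one): #912 ∉ pinned.
(e) (disjoint): #399 ∉ billable.
(e) (disjoint): #536 ∉ billable.
(f): billable already has 0, so the rest are out.
(g) contrapositive: #912 ∉ locked.
Suppose #820 ∉ pinned: no assignment then satisfies all the clues, so #820 ∈ pinned.

pinned = {#399, #536, #820}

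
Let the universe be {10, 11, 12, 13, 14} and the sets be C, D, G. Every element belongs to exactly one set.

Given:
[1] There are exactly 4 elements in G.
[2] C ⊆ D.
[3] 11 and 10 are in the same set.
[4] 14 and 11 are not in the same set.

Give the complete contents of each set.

C = {}; D = {14}; G = {10, 11, 12, 13}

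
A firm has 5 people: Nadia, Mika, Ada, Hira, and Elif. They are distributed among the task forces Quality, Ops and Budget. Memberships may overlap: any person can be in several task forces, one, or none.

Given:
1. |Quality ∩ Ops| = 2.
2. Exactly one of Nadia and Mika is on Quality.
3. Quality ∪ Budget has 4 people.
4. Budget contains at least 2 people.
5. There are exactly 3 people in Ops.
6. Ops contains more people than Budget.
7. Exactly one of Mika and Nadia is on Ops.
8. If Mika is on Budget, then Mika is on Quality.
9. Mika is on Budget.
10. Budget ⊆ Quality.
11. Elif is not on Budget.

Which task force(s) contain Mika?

From (9): Mika ∈ Budget.
From (11): Elif ∉ Budget.
(8): Mika ∈ Quality.
(2) (exactly one): Nadia ∉ Quality.
(10) contrapositive: Nadia ∉ Budget.
Suppose Mika ∈ Ops: no assignment then satisfies all the clues, so Mika ∉ Ops.

Mika: Budget, Quality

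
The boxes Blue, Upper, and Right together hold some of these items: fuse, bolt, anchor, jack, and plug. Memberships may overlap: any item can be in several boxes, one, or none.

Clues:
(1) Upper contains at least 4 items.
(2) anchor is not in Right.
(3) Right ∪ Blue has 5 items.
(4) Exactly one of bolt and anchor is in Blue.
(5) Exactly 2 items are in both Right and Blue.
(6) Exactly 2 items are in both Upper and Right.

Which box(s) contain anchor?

anchor: Blue, Upper

From (2): anchor ∉ Right.
Suppose anchor ∉ Blue: no assignment then satisfies all the clues, so anchor ∈ Blue.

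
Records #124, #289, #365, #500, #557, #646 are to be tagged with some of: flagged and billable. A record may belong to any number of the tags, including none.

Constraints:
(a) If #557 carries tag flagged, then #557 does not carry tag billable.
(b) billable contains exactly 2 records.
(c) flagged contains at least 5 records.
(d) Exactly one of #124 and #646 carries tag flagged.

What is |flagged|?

5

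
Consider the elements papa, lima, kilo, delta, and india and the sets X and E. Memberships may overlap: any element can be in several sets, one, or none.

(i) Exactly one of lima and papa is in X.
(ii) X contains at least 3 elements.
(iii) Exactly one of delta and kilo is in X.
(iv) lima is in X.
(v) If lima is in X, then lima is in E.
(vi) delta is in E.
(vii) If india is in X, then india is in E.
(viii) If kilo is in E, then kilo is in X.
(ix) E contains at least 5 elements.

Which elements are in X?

X = {india, kilo, lima}

From (iv): lima ∈ X.
From (vi): delta ∈ E.
(i) (exactly one): papa ∉ X.
(v): lima ∈ E.
(ix): only 5 candidates remain for E, so all are in.
(viii): kilo ∈ X.
(iii) (exactly one): delta ∉ X.
(ii): only 3 candidates remain for X, so all are in.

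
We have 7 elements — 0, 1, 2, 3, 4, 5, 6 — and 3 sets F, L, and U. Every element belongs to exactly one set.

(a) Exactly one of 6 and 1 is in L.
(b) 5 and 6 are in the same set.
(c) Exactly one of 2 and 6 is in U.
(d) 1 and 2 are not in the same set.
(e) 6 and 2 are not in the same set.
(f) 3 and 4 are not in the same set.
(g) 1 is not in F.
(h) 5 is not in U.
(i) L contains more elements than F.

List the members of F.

F = {5, 6}

From (g): 1 ∉ F.
From (h): 5 ∉ U.
(b): 6 matches 5: 6 ∉ U.
(c) (exactly one): 2 ∈ U.
(d): 1 ∉ U.
Only one set left: 1 ∈ L.
(a) (exactly one): 6 ∉ L.
(b): 5 matches 6: 5 ∉ L.
Only one set left: 5 ∈ F.
Only one set left: 6 ∈ F.
Suppose 0 ∈ F: no assignment then satisfies all the clues, so 0 ∉ F.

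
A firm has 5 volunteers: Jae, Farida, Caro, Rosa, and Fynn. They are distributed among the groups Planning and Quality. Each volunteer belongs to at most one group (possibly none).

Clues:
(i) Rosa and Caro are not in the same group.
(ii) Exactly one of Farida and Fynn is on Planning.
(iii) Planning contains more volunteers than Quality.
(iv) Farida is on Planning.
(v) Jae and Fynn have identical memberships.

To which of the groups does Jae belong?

Jae: none

From (iv): Farida ∈ Planning.
(ii) (exactly one): Fynn ∉ Planning.
(v): Jae matches Fynn: Jae ∉ Planning.
Suppose Jae ∈ Quality: no assignment then satisfies all the clues, so Jae ∉ Quality.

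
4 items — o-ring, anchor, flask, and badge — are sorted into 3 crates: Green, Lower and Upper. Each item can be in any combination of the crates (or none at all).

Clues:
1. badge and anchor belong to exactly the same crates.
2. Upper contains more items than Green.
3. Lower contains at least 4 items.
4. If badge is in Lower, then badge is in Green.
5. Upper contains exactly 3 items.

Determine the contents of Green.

Green = {anchor, badge}

(3): only 4 candidates remain for Lower, so all are in.
(4): badge ∈ Green.
(1): anchor matches badge: anchor ∈ Green.
Suppose o-ring ∈ Green: no assignment then satisfies all the clues, so o-ring ∉ Green.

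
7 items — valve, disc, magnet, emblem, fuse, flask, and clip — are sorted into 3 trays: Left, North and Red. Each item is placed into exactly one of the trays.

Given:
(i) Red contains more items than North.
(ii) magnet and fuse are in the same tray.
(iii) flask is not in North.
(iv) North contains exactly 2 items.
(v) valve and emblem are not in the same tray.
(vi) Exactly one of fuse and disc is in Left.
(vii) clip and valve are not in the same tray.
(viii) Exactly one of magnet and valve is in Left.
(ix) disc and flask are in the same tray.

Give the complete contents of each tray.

Left = {fuse, magnet}; North = {clip, emblem}; Red = {disc, flask, valve}

From (iii): flask ∉ North.
(ix): disc matches flask: disc ∉ North.
Suppose valve ∈ Left: no assignment then satisfies all the clues, so valve ∉ Left.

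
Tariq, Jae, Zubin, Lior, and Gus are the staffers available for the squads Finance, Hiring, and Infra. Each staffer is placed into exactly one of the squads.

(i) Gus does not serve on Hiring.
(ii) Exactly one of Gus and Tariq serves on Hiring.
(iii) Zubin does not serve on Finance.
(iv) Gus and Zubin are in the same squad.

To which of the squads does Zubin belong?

Zubin: Infra

From (i): Gus ∉ Hiring.
From (iii): Zubin ∉ Finance.
(ii) (exactly one): Tariq ∈ Hiring.
(iv): Gus matches Zubin: Gus ∉ Finance.
(iv): Zubin matches Gus: Zubin ∉ Hiring.
Only one squad left: Zubin ∈ Infra.
Only one squad left: Gus ∈ Infra.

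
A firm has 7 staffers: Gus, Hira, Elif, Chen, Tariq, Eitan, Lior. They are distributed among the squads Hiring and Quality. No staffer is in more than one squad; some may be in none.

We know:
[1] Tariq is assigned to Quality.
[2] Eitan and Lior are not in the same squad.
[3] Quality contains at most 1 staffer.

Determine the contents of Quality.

Quality = {Tariq}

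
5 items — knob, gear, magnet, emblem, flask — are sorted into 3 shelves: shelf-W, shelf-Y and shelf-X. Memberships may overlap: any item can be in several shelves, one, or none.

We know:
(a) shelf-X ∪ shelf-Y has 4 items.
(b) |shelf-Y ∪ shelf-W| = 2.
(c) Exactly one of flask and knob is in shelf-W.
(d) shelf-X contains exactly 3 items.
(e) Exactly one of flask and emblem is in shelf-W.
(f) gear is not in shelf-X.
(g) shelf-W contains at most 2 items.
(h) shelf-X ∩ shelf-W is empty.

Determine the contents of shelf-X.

shelf-X = {emblem, knob, magnet}

From (f): gear ∉ shelf-X.
Suppose knob ∉ shelf-X: no assignment then satisfies all the clues, so knob ∈ shelf-X.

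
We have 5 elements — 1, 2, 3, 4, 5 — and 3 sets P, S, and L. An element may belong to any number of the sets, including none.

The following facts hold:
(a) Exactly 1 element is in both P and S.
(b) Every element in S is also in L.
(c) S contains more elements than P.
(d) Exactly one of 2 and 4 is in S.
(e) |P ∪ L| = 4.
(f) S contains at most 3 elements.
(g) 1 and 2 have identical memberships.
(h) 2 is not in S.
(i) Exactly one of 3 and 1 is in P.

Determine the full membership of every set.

From (h): 2 ∉ S.
(d) (exactly one): 4 ∈ S.
(g): 1 matches 2: 1 ∉ S.
(b) with 4 ∈ S: 4 ∈ L.
Suppose 1 ∈ P: no assignment then satisfies all the clues, so 1 ∉ P.

P = {3}; S = {3, 4}; L = {1, 2, 3, 4}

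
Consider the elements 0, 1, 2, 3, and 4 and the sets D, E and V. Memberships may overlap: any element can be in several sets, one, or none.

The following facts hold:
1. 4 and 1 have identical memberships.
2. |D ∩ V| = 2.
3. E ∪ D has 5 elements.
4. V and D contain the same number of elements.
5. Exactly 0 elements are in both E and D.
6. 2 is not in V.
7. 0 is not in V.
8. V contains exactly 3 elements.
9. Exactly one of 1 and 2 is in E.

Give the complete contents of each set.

D = {0, 1, 4}; E = {2, 3}; V = {1, 3, 4}

From (6): 2 ∉ V.
From (7): 0 ∉ V.
(8): only 3 candidates remain for V, so all are in.
Suppose 0 ∉ D: no assignment then satisfies all the clues, so 0 ∈ D.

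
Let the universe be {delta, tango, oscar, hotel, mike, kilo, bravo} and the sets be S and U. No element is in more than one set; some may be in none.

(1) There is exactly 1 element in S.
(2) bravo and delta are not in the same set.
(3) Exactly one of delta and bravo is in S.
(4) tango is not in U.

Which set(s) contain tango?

tango: none

From (4): tango ∉ U.
Suppose tango ∈ S: no assignment then satisfies all the clues, so tango ∉ S.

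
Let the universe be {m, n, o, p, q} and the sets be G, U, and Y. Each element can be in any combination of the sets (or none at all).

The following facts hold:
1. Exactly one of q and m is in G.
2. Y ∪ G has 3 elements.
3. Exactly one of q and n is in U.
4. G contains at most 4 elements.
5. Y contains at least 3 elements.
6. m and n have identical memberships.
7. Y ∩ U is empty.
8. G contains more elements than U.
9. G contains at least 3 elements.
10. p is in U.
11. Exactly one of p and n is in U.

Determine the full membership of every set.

G = {m, n, o}; U = {p, q}; Y = {m, n, o}

From (10): p ∈ U.
(7) (disjoint): p ∉ Y.
(11) (exactly one): n ∉ U.
(3) (exactly one): q ∈ U.
(6): m matches n: m ∉ U.
(7) (disjoint): q ∉ Y.
(5): only 3 candidates remain for Y, so all are in.
(7) (disjoint): o ∉ U.
Suppose m ∉ G: no assignment then satisfies all the clues, so m ∈ G.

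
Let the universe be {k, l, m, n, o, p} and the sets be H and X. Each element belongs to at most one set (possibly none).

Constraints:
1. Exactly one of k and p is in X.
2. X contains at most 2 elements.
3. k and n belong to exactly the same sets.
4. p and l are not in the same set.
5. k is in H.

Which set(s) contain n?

From (5): k ∈ H.
(1) (exactly one): p ∈ X.
(3): n matches k: n ∈ H.
(4): l ∉ X.

n: H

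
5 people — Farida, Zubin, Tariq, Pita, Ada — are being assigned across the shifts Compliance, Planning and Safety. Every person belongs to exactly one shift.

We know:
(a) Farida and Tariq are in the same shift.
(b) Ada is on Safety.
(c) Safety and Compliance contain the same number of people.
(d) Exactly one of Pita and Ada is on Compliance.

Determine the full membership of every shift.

Compliance = {Pita}; Planning = {Farida, Tariq, Zubin}; Safety = {Ada}

From (b): Ada ∈ Safety.
(d) (exactly one): Pita ∈ Compliance.
Suppose Farida ∈ Compliance: no assignment then satisfies all the clues, so Farida ∉ Compliance.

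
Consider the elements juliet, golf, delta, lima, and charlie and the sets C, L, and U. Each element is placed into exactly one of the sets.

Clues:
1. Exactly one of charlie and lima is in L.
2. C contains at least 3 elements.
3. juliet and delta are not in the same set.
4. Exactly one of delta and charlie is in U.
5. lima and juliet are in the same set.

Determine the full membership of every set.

C = {golf, juliet, lima}; L = {charlie}; U = {delta}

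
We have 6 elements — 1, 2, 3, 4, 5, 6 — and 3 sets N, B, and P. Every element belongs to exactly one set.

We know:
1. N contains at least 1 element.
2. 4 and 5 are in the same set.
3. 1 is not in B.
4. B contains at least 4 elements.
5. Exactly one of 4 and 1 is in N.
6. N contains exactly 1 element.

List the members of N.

N = {1}

From (3): 1 ∉ B.
Suppose 1 ∉ N: no assignment then satisfies all the clues, so 1 ∈ N.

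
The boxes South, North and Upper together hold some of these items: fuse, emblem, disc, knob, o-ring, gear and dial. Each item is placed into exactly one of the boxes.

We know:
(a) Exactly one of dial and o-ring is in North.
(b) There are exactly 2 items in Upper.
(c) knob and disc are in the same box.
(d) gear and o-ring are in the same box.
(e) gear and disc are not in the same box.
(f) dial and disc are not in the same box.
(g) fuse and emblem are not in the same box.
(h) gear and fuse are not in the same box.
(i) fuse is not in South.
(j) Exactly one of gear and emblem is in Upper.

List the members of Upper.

Upper = {gear, o-ring}

From (i): fuse ∉ South.
Suppose fuse ∈ Upper: no assignment then satisfies all the clues, so fuse ∉ Upper.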